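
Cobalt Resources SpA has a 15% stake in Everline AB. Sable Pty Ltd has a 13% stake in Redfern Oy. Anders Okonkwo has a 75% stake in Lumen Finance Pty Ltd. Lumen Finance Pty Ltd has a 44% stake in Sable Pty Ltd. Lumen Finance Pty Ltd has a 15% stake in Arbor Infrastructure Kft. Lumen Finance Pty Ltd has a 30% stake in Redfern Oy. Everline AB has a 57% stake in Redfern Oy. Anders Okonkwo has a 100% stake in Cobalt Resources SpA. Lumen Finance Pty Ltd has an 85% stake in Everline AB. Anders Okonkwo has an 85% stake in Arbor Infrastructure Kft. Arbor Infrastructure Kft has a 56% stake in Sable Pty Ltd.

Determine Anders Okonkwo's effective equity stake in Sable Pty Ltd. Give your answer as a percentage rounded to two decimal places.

Anders reaches Sable along 3 paths.
Via Arbor: 85% × 56% = 47.6%.
Via Lumen → Arbor: 75% × 15% × 56% = 6.3%.
Via Lumen: 75% × 44% = 33%.
Total: 47.6% + 6.3% + 33% = 86.9%.
Rounded: 86.90%.

86.90%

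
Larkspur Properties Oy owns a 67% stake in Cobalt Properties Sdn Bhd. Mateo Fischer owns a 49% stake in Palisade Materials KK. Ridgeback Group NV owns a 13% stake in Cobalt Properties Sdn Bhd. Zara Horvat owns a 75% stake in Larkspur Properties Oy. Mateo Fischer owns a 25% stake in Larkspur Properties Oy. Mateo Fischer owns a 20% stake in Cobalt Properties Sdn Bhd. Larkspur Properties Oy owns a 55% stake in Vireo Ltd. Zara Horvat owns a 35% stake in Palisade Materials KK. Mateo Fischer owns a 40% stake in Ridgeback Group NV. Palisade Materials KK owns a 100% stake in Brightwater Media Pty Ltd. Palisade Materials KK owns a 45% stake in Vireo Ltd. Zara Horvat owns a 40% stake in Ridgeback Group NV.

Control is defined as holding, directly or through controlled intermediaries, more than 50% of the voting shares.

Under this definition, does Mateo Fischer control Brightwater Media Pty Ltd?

No

Mateo's largest direct stake is 49% in Palisade, which does not meet the threshold, so Mateo controls no company.
Neither Mateo nor any entity Mateo controls holds any voting interest in Brightwater.
So Mateo does not control Brightwater.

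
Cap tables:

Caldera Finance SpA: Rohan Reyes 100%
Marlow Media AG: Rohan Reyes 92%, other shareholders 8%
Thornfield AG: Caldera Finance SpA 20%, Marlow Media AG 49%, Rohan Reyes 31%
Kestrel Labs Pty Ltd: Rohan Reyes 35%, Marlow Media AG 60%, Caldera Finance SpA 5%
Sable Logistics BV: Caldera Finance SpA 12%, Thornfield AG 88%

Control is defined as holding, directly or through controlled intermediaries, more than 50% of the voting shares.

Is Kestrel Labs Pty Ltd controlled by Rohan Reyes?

Yes

Rohan holds 92% of Marlow, so Rohan controls Marlow.
Rohan holds 100% of Caldera, so Rohan controls Caldera.
Rohan and Marlow and Caldera together hold 35% + 60% + 5% = 100% of Kestrel, so Rohan controls Kestrel.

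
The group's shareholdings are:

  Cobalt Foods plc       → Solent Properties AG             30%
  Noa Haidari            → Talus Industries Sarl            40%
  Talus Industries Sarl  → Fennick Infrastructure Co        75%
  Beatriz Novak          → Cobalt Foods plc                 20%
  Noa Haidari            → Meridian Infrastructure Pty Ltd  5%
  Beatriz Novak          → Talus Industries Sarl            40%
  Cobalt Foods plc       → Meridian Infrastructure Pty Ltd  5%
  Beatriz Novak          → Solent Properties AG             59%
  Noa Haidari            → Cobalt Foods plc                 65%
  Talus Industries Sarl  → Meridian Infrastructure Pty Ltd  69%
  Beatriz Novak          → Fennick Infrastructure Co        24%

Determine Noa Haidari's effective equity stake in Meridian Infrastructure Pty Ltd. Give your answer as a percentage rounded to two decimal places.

35.85%

Noa reaches Meridian along 3 paths.
Via Talus: 40% × 69% = 27.6%.
Direct stake: 5% = 5%.
Via Cobalt: 65% × 5% = 3.25%.
Total: 27.6% + 5% + 3.25% = 35.85%.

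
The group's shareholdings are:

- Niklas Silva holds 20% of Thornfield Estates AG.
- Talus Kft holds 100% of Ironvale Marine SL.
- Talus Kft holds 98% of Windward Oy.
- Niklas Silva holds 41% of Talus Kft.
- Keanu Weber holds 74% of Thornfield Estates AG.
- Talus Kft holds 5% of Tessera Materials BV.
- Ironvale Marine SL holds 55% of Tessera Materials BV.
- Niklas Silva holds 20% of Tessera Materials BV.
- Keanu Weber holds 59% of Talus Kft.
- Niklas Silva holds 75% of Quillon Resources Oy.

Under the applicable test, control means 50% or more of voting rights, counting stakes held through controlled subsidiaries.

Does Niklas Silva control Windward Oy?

No

Niklas holds 75% of Quillon, so Niklas controls Quillon.
Neither Niklas nor any entity Niklas controls holds any voting interest in Windward.
So Niklas does not control Windward.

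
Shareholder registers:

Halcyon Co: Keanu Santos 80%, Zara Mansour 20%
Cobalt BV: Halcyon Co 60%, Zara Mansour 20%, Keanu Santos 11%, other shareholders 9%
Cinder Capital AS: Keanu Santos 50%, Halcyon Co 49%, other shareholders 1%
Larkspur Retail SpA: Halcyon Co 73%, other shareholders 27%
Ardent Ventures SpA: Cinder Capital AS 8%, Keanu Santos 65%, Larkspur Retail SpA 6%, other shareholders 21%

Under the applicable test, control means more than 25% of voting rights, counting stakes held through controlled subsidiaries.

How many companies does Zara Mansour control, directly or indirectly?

0

Zara's largest direct stake is 20% in Halcyon, which does not meet the threshold.
Zara controls 0 companies.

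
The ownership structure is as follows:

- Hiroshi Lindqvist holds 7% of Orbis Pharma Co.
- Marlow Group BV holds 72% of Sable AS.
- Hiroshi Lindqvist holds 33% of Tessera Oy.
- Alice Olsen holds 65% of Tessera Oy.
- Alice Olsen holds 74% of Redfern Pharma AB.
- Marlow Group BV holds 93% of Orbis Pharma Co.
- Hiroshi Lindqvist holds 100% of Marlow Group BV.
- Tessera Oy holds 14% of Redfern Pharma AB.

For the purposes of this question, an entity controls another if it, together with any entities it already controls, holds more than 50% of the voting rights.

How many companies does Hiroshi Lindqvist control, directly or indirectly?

3

Hiroshi holds 100% of Marlow, so Hiroshi controls Marlow.
Hiroshi and Marlow together hold 7% + 93% = 100% of Orbis, so Hiroshi controls Orbis.
Marlow holds 72% of Sable, so Hiroshi controls Sable.
No other company's threshold is met.
Hiroshi controls 3 companies.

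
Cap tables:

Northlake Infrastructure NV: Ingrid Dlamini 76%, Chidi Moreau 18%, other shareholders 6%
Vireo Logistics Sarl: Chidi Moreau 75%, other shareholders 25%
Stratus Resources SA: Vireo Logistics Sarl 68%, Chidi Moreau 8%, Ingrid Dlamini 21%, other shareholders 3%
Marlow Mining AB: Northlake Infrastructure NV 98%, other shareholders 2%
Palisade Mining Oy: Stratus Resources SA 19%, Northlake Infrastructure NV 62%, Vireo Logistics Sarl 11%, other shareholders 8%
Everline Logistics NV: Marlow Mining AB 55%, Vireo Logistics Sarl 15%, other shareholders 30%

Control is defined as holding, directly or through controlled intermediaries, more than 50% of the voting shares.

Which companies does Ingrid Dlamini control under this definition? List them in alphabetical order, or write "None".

Ingrid holds 76% of Northlake, so Ingrid controls Northlake.
Northlake holds 98% of Marlow, so Ingrid controls Marlow.
Northlake holds 62% of Palisade, so Ingrid controls Palisade.
Marlow holds 55% of Everline, so Ingrid controls Everline.
No other company's threshold is met.

Everline Logistics NV, Marlow Mining AB, Northlake Infrastructure NV, Palisade Mining Oy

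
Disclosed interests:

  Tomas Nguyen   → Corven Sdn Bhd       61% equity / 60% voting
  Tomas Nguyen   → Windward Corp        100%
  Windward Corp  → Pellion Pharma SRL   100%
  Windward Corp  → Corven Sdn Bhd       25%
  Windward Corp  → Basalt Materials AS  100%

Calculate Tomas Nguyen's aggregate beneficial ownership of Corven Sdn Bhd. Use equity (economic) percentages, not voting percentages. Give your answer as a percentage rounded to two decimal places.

Tomas reaches Corven along 2 paths.
Via Windward: 100% × 25% = 25%.
Direct stake: 61% = 61%.
Total: 25% + 61% = 86%.
Rounded: 86.00%.

86.00%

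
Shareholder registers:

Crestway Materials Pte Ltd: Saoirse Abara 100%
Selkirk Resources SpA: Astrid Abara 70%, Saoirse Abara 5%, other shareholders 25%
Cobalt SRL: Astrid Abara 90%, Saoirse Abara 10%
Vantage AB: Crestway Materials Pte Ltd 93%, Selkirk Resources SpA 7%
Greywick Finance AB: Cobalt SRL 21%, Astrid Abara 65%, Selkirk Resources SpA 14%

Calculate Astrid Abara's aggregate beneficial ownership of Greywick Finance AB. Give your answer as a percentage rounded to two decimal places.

93.70%

Astrid reaches Greywick along 3 paths.
Via Cobalt: 90% × 21% = 18.9%.
Direct stake: 65% = 65%.
Via Selkirk: 70% × 14% = 9.8%.
Total: 18.9% + 65% + 9.8% = 93.7%.
Rounded: 93.70%.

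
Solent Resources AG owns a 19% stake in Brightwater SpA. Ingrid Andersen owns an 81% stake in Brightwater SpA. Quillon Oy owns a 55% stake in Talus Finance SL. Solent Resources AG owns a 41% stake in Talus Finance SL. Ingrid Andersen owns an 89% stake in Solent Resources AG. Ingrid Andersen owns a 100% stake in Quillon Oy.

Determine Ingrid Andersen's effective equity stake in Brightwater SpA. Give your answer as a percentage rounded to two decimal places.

97.91%

Ingrid reaches Brightwater along 2 paths.
Direct stake: 81% = 81%.
Via Solent: 89% × 19% = 16.91%.
Total: 81% + 16.91% = 97.91%.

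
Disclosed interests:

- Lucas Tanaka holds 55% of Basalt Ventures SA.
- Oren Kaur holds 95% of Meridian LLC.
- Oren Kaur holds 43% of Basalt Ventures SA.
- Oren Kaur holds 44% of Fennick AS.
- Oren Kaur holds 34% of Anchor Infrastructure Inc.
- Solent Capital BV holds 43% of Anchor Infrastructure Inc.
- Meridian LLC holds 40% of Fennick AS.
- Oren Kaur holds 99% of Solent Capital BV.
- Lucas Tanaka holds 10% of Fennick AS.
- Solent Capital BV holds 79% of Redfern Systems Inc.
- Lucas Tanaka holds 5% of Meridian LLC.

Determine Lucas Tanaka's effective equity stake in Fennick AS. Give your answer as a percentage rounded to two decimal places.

12.00%

Lucas reaches Fennick along 2 paths.
Direct stake: 10% = 10%.
Via Meridian: 5% × 40% = 2%.
Total: 10% + 2% = 12%.
Rounded: 12.00%.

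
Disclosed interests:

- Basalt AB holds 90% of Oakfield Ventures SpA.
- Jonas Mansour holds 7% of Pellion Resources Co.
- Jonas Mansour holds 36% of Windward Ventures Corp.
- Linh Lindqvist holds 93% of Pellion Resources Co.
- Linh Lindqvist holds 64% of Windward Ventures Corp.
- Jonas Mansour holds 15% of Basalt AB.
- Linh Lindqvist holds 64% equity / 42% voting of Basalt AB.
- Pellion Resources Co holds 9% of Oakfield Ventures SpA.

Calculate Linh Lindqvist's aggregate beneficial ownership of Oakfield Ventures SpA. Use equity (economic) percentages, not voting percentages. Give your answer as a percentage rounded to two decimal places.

Linh reaches Oakfield along 2 paths.
Via Basalt: 64% × 90% = 57.6%.
Via Pellion: 93% × 9% = 8.37%.
Total: 57.6% + 8.37% = 65.97%.

65.97%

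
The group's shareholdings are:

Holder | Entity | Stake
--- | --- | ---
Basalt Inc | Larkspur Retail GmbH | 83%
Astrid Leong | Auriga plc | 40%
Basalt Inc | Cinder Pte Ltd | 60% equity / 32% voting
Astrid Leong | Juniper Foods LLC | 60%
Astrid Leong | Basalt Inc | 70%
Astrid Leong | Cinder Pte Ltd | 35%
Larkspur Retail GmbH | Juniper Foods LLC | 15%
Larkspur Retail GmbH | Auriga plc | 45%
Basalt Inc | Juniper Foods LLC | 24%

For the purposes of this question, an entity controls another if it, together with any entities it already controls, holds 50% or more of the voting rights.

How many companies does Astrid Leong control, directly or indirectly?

Astrid holds 70% of Basalt, so Astrid controls Basalt.
Basalt holds 83% of Larkspur, so Astrid controls Larkspur.
Astrid and Basalt together hold 35% + 32% = 67% of Cinder, so Astrid controls Cinder.
Larkspur and Astrid and Basalt together hold 15% + 60% + 24% = 99% of Juniper, so Astrid controls Juniper.
Astrid and Larkspur together hold 40% + 45% = 85% of Auriga, so Astrid controls Auriga.
Astrid controls 5 companies.

5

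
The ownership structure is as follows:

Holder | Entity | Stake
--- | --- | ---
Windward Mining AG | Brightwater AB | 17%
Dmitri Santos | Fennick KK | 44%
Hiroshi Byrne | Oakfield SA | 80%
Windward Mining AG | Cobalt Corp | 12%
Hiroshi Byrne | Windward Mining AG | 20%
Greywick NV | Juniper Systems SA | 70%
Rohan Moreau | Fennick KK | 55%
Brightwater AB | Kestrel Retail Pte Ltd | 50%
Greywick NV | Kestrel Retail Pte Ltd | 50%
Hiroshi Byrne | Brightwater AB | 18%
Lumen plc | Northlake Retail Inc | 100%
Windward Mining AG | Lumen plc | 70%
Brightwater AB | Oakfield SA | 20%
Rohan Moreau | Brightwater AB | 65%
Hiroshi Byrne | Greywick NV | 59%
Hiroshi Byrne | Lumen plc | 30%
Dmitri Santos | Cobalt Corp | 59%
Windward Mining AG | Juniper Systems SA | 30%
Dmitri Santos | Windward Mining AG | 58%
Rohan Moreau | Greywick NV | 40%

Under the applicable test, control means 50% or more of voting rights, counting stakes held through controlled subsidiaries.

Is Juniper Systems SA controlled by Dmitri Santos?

No

Dmitri holds 58% of Windward, so Dmitri controls Windward.
Windward holds 70% of Lumen, so Dmitri controls Lumen.
Lumen holds 100% of Northlake, so Dmitri controls Northlake.
Dmitri and Windward together hold 59% + 12% = 71% of Cobalt, so Dmitri controls Cobalt.
In Juniper, Dmitri's side holds only 30%, not ≥ 50%.
So Dmitri does not control Juniper.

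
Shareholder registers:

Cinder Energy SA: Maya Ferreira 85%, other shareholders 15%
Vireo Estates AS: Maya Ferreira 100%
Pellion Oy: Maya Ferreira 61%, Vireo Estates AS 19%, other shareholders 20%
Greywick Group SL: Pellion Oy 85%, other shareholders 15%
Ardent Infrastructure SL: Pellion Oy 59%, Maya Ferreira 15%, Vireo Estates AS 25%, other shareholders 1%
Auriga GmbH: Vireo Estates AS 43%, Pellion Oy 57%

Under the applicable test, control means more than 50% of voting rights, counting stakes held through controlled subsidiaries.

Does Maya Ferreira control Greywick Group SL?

Yes

Maya holds 100% of Vireo, so Maya controls Vireo.
Maya and Vireo together hold 61% + 19% = 80% of Pellion, so Maya controls Pellion.
Pellion holds 85% of Greywick, so Maya controls Greywick.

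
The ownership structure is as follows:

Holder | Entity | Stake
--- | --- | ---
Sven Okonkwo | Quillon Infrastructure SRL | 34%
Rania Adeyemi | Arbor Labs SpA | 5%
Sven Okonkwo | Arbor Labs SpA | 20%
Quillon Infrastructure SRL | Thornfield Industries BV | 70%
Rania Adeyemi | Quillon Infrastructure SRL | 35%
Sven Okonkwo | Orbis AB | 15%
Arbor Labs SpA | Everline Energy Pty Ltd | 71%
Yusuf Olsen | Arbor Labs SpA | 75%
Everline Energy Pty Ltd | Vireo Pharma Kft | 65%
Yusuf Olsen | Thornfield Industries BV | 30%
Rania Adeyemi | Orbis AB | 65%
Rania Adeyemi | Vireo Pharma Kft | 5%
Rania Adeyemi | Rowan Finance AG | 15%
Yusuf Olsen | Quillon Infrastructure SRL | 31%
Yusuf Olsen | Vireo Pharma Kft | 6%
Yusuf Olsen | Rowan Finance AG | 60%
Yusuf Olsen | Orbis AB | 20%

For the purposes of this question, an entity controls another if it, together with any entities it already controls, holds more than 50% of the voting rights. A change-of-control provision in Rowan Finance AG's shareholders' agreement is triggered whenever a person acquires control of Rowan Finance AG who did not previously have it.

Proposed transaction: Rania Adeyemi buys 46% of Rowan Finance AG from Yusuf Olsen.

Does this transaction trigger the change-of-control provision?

Yes

The purchase adds only to Rania's holdings (Yusuf's stake shrinks), so Rania is the only person who could newly come to control Rowan.
Rania holds 65% of Orbis, so Rania controls Orbis.
In Rowan, Rania's side holds only 15%, not > 50%.
So before the transaction, Rania does not control Rowan.
After the purchase, Rania's direct stake in Rowan rises to 15% + 46% = 61%, and Yusuf's stake falls to 14%.
Rania holds 61% of Rowan, so Rania controls Rowan.
Rania did not control Rowan before and does after, so the clause is triggered.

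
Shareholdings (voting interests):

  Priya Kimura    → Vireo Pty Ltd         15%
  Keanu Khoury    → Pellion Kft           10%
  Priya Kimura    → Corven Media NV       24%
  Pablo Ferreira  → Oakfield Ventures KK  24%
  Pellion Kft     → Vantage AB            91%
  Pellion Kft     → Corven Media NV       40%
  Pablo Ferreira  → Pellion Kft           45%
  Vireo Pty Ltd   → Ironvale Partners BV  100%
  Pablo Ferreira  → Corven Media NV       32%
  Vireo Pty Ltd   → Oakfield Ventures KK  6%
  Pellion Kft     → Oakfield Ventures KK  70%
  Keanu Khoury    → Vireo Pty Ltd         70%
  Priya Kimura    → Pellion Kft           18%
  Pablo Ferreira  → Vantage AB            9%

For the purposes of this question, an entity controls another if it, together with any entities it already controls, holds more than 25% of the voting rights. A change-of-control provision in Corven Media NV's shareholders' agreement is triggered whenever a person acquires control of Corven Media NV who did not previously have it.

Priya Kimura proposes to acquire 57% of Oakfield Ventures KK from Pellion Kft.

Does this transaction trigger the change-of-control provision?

The purchase adds only to Priya's holdings (Pellion's stake shrinks), so Priya is the only person who could newly come to control Corven.
Priya's largest direct stake is 24% in Corven, which does not meet the threshold, so Priya controls no company.
In Corven, Priya's side holds only 24%, not > 25%.
So before the transaction, Priya does not control Corven.
After the purchase, Priya holds 57% of Oakfield directly, and Pellion's stake falls to 13%.
Priya holds 57% of Oakfield, so Priya controls Oakfield.
After the transaction, Priya's side holds 24% of Corven, not > 25%, so Priya still does not control Corven.
No new person acquires control, so the clause is not triggered.

No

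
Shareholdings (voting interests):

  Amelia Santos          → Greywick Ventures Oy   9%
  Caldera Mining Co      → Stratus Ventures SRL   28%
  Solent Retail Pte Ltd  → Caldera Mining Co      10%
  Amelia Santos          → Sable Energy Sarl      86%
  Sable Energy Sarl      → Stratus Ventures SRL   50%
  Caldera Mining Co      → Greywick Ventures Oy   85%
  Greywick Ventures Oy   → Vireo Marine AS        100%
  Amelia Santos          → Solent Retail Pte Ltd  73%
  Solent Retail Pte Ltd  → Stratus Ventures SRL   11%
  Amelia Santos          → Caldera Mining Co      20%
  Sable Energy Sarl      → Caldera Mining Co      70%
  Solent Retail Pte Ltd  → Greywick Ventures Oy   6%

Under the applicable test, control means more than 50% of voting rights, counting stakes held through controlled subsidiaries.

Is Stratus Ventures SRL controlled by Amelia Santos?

Yes

Amelia holds 86% of Sable, so Amelia controls Sable.
Amelia holds 73% of Solent, so Amelia controls Solent.
Solent and Sable and Amelia together hold 10% + 70% + 20% = 100% of Caldera, so Amelia controls Caldera.
Caldera and Sable and Solent together hold 28% + 50% + 11% = 89% of Stratus, so Amelia controls Stratus.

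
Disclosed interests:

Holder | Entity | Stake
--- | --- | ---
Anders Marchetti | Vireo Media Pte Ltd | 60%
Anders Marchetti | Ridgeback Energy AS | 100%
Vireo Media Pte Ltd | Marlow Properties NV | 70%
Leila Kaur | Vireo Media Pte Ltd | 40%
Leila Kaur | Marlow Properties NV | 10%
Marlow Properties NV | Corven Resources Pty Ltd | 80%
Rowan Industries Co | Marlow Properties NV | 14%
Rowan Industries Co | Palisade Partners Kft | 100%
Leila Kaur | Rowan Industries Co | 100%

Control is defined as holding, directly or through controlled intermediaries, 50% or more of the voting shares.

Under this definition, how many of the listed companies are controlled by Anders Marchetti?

Anders holds 100% of Ridgeback, so Anders controls Ridgeback.
Anders holds 60% of Vireo, so Anders controls Vireo.
Vireo holds 70% of Marlow, so Anders controls Marlow.
Marlow holds 80% of Corven, so Anders controls Corven.
No other company's threshold is met.
Anders controls 4 companies.

4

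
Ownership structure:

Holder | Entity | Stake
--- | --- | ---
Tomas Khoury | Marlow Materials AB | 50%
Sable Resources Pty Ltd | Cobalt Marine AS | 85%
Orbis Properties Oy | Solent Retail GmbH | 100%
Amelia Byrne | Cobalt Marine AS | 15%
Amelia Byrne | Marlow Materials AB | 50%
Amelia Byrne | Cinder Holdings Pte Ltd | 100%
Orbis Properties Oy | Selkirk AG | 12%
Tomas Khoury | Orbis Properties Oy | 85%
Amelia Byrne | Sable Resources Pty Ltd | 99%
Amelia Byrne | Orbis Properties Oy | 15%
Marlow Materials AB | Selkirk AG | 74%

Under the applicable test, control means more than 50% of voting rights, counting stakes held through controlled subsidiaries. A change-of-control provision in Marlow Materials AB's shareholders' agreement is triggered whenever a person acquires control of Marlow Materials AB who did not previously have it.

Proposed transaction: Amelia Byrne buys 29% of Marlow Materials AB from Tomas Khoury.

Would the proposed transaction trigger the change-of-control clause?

The purchase adds only to Amelia's holdings (Tomas's stake shrinks), so Amelia is the only person who could newly come to control Marlow.
Amelia holds 100% of Cinder, so Amelia controls Cinder.
Amelia holds 99% of Sable, so Amelia controls Sable.
Sable and Amelia together hold 85% + 15% = 100% of Cobalt, so Amelia controls Cobalt.
In Marlow, Amelia's side holds only 50%, not > 50%.
So before the transaction, Amelia does not control Marlow.
After the purchase, Amelia's direct stake in Marlow rises to 50% + 29% = 79%, and Tomas's stake falls to 21%.
Amelia holds 79% of Marlow, so Amelia controls Marlow.
Amelia did not control Marlow before and does after, so the clause is triggered.

Yes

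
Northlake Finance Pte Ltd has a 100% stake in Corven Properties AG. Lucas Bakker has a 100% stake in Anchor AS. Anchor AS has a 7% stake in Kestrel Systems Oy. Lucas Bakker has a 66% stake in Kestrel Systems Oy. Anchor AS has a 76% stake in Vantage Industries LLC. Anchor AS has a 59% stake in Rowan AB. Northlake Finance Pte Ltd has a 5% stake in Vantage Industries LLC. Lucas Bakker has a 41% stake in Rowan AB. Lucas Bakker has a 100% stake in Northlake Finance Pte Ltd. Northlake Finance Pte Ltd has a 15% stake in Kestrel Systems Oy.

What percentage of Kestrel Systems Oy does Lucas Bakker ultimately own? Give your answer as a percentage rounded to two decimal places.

88.00%

Lucas reaches Kestrel along 3 paths.
Via Anchor: 100% × 7% = 7%.
Direct stake: 66% = 66%.
Via Northlake: 100% × 15% = 15%.
Total: 7% + 66% + 15% = 88%.
Rounded: 88.00%.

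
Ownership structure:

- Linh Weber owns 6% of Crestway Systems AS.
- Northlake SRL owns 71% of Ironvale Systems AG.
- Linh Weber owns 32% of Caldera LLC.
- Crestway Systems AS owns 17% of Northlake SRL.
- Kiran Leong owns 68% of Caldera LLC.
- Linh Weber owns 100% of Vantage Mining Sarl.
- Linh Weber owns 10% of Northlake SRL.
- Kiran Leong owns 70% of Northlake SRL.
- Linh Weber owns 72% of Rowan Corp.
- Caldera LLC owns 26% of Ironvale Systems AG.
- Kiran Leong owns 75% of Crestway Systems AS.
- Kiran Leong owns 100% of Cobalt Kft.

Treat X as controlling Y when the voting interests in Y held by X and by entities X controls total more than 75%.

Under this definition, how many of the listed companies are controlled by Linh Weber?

Linh holds 100% of Vantage, so Linh controls Vantage.
No other company's threshold is met.
Linh controls 1 company.

1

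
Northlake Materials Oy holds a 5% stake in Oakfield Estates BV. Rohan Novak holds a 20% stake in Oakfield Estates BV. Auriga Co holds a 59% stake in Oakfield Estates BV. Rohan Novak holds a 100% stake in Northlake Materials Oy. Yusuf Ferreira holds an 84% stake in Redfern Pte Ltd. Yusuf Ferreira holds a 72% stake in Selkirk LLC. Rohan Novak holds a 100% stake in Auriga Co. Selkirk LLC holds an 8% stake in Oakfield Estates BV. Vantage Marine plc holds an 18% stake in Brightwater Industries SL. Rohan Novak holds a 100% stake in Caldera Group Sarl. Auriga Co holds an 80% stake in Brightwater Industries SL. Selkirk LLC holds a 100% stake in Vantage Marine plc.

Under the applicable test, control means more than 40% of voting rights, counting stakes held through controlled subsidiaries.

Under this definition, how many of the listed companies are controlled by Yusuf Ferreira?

3

Yusuf holds 72% of Selkirk, so Yusuf controls Selkirk.
Selkirk holds 100% of Vantage, so Yusuf controls Vantage.
Yusuf holds 84% of Redfern, so Yusuf controls Redfern.
No other company's threshold is met.
Yusuf controls 3 companies.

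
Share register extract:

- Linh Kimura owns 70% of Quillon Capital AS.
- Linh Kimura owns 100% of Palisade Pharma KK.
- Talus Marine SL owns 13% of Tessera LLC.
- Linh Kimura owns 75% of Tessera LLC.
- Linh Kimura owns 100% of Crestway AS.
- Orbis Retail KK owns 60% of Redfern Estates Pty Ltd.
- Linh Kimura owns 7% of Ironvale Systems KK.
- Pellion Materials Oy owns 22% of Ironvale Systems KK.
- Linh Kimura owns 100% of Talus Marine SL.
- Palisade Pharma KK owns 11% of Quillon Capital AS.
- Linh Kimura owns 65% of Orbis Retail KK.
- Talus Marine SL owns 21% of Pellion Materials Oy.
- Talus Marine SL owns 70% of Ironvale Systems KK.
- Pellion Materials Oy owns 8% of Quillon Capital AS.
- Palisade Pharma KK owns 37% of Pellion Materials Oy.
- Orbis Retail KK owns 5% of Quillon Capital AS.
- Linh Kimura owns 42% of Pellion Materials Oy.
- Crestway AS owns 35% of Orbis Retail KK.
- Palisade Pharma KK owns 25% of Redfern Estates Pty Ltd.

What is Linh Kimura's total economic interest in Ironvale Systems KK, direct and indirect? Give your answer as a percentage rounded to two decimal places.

Linh reaches Ironvale along 5 paths.
Via Talus: 100% × 70% = 70%.
Via Pellion: 42% × 22% = 9.24%.
Via Talus → Pellion: 100% × 21% × 22% = 4.62%.
Via Palisade → Pellion: 100% × 37% × 22% = 8.14%.
Direct stake: 7% = 7%.
Total: 70% + 9.24% + 4.62% + 8.14% + 7% = 99%.
Rounded: 99.00%.

99.00%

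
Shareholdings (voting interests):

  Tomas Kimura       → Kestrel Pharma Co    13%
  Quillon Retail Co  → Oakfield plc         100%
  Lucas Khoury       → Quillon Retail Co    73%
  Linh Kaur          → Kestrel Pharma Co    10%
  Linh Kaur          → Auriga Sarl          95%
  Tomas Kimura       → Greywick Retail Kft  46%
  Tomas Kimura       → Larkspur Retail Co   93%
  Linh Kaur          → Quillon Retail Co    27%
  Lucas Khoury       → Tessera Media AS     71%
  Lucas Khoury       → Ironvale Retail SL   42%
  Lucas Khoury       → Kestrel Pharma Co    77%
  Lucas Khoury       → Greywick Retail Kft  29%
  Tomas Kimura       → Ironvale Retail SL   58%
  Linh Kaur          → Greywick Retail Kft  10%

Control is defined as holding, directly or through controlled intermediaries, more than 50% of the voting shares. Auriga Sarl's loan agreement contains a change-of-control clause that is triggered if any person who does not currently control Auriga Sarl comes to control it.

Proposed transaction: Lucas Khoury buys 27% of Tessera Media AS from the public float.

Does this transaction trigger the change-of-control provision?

No

The purchase changes only Lucas's holdings, so Lucas is the only person who could newly come to control Auriga.
Lucas holds 77% of Kestrel, so Lucas controls Kestrel.
Lucas holds 73% of Quillon, so Lucas controls Quillon.
Quillon holds 100% of Oakfield, so Lucas controls Oakfield.
Lucas holds 71% of Tessera, so Lucas controls Tessera.
Neither Lucas nor any entity Lucas controls holds any voting interest in Auriga.
So before the transaction, Lucas does not control Auriga.
After the purchase, Lucas's direct stake in Tessera rises to 71% + 27% = 98%.
Lucas holds 98% of Tessera, so Lucas controls Tessera.
After the transaction, neither Lucas nor any entity Lucas controls holds a voting interest in Auriga, so Lucas still does not control it.
No new person acquires control, so the clause is not triggered.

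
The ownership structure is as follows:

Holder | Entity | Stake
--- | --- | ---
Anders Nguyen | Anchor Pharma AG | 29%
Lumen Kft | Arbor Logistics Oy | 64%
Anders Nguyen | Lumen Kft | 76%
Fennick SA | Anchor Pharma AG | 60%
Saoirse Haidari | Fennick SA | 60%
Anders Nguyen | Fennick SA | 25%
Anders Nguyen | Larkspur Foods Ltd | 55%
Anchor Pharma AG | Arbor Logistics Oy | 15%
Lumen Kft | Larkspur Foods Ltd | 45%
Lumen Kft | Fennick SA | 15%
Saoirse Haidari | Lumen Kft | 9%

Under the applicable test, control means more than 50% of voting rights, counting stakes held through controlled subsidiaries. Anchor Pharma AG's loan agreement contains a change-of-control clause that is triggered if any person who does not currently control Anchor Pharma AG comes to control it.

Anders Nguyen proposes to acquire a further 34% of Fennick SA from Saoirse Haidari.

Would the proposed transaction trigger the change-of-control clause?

Yes

The purchase adds only to Anders's holdings (Saoirse's stake shrinks), so Anders is the only person who could newly come to control Anchor.
Anders holds 76% of Lumen, so Anders controls Lumen.
Anders and Lumen together hold 55% + 45% = 100% of Larkspur, so Anders controls Larkspur.
Lumen holds 64% of Arbor, so Anders controls Arbor.
In Anchor, Anders's side holds only 29%, not > 50%.
So before the transaction, Anders does not control Anchor.
After the purchase, Anders's direct stake in Fennick rises to 25% + 34% = 59%, and Saoirse's stake falls to 26%.
Lumen and Anders together hold 15% + 59% = 74% of Fennick, so Anders controls Fennick.
Anders and Fennick together hold 29% + 60% = 89% of Anchor, so Anders controls Anchor.
Anders did not control Anchor before and does after, so the clause is triggered.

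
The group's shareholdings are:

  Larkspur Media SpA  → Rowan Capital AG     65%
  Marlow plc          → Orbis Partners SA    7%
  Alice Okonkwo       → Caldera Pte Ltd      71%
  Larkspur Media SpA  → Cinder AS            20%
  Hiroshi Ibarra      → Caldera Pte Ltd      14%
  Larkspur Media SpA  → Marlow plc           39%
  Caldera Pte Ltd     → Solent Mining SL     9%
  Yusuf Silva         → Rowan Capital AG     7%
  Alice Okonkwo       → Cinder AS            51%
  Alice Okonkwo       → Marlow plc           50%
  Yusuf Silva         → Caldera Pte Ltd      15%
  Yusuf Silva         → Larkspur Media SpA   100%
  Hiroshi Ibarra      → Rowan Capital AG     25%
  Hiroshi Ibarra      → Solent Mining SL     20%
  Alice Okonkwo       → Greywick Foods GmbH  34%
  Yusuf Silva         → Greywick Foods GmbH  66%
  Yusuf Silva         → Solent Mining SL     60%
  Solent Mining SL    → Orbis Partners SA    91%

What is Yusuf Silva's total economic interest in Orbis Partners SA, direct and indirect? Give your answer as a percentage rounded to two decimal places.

Yusuf reaches Orbis along 3 paths.
Via Caldera → Solent: 15% × 9% × 91% = 1.2285%.
Via Solent: 60% × 91% = 54.6%.
Via Larkspur → Marlow: 100% × 39% × 7% = 2.73%.
Total: 1.2285% + 54.6% + 2.73% = 58.5585%.
Rounded: 58.56%.

58.56%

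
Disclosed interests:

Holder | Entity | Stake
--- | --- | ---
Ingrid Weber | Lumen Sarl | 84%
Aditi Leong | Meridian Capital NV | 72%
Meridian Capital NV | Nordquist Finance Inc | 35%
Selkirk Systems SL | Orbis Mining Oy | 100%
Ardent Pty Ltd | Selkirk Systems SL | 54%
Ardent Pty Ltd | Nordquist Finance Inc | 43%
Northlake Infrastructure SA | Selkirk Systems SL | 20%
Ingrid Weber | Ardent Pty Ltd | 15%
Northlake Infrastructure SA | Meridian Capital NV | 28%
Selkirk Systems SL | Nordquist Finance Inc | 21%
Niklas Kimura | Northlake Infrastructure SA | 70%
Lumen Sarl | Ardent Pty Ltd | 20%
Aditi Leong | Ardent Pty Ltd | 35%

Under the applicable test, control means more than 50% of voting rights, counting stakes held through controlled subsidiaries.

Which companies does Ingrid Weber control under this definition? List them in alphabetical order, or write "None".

Lumen Sarl

Ingrid holds 84% of Lumen, so Ingrid controls Lumen.
No other company's threshold is met.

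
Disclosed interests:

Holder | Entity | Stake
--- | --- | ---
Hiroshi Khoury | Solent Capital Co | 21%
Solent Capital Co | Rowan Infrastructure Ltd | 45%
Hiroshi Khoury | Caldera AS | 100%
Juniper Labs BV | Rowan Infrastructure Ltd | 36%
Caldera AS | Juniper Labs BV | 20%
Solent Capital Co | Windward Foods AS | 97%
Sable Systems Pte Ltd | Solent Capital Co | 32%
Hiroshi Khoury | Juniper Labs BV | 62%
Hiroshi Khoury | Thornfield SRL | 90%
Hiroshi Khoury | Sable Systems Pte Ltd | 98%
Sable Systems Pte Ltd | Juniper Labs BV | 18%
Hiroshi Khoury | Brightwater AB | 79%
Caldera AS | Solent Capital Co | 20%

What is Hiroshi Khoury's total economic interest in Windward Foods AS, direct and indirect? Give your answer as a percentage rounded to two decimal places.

70.19%

Hiroshi reaches Windward along 3 paths.
Via Solent: 21% × 97% = 20.37%.
Via Caldera → Solent: 100% × 20% × 97% = 19.4%.
Via Sable → Solent: 98% × 32% × 97% = 30.4192%.
Total: 20.37% + 19.4% + 30.4192% = 70.1892%.
Rounded: 70.19%.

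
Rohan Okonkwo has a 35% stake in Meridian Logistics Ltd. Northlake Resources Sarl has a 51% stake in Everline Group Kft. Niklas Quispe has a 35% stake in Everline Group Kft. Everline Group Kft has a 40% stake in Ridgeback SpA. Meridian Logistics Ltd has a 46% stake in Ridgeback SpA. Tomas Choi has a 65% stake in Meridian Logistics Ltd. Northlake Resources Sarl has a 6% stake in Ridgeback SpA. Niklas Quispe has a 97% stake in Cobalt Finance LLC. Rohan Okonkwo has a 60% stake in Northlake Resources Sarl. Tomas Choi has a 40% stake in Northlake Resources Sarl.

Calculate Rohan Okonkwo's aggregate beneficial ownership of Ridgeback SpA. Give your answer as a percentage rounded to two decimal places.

31.94%

Rohan reaches Ridgeback along 3 paths.
Via Northlake: 60% × 6% = 3.6%.
Via Northlake → Everline: 60% × 51% × 40% = 12.24%.
Via Meridian: 35% × 46% = 16.1%.
Total: 3.6% + 12.24% + 16.1% = 31.94%.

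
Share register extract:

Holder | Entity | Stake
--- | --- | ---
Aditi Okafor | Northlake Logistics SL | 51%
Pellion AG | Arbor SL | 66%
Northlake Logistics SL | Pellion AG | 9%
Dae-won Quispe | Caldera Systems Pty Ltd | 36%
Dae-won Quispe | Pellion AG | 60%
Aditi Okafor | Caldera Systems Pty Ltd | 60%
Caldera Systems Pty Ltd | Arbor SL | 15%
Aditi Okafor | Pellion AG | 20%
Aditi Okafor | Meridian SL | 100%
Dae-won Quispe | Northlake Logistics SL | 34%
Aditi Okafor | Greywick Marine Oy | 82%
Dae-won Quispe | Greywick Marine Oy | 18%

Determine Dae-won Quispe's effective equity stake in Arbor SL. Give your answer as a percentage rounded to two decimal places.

Dae-won reaches Arbor along 3 paths.
Via Caldera: 36% × 15% = 5.4%.
Via Pellion: 60% × 66% = 39.6%.
Via Northlake → Pellion: 34% × 9% × 66% = 2.0196%.
Total: 5.4% + 39.6% + 2.0196% = 47.0196%.
Rounded: 47.02%.

47.02%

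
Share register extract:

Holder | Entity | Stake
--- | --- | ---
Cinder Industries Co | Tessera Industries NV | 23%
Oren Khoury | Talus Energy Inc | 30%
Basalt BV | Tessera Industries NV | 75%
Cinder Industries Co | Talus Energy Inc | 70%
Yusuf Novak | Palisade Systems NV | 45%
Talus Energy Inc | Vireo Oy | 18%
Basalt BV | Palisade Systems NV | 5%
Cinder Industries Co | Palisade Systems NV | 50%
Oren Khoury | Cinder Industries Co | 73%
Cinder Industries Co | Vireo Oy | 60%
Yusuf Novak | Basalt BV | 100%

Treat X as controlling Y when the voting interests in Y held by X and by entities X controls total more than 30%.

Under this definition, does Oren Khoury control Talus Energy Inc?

Oren holds 73% of Cinder, so Oren controls Cinder.
Cinder and Oren together hold 70% + 30% = 100% of Talus, so Oren controls Talus.

Yes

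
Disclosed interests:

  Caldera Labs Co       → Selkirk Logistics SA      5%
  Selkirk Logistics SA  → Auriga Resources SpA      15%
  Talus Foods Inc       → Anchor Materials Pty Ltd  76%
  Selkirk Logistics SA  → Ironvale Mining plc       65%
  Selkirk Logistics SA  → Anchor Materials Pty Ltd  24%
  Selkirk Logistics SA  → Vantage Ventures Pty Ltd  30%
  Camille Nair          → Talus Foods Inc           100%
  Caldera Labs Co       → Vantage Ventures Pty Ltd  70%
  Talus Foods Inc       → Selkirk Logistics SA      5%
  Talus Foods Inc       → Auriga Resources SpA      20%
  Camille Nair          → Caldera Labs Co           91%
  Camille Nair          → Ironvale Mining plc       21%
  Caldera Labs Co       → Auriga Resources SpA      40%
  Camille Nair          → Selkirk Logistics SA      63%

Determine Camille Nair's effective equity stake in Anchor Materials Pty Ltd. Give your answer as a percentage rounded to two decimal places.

Camille reaches Anchor along 4 paths.
Via Talus: 100% × 76% = 76%.
Via Selkirk: 63% × 24% = 15.12%.
Via Caldera → Selkirk: 91% × 5% × 24% = 1.092%.
Via Talus → Selkirk: 100% × 5% × 24% = 1.2%.
Total: 76% + 15.12% + 1.092% + 1.2% = 93.412%.
Rounded: 93.41%.

93.41%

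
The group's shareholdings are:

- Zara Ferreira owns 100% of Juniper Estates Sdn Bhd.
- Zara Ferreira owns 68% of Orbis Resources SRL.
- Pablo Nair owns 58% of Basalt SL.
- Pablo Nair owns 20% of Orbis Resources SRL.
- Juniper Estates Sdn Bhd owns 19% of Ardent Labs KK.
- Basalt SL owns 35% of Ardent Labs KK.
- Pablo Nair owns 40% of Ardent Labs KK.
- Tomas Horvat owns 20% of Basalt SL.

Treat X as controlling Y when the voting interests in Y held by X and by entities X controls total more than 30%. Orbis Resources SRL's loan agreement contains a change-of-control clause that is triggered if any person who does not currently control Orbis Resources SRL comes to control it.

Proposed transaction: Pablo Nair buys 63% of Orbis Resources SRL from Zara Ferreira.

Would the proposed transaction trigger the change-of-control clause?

Yes

The purchase adds only to Pablo's holdings (Zara's stake shrinks), so Pablo is the only person who could newly come to control Orbis.
Pablo holds 58% of Basalt, so Pablo controls Basalt.
Basalt and Pablo together hold 35% + 40% = 75% of Ardent, so Pablo controls Ardent.
In Orbis, Pablo's side holds only 20%, not > 30%.
So before the transaction, Pablo does not control Orbis.
After the purchase, Pablo's direct stake in Orbis rises to 20% + 63% = 83%, and Zara's stake falls to 5%.
Pablo holds 83% of Orbis, so Pablo controls Orbis.
Pablo did not control Orbis before and does after, so the clause is triggered.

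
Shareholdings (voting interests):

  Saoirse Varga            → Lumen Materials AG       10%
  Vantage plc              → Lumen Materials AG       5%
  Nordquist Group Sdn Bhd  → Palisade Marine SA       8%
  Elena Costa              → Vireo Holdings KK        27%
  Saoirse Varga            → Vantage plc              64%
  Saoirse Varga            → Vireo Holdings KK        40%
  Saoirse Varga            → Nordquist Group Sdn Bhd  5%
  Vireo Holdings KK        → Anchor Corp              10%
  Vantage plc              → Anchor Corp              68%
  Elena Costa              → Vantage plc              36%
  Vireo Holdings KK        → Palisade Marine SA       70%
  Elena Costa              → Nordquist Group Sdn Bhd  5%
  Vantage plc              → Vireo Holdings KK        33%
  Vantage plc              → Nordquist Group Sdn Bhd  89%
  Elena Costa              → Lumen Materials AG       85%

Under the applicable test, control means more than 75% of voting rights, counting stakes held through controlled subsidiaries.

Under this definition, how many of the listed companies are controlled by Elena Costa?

Elena holds 85% of Lumen, so Elena controls Lumen.
No other company's threshold is met.
Elena controls 1 company.

1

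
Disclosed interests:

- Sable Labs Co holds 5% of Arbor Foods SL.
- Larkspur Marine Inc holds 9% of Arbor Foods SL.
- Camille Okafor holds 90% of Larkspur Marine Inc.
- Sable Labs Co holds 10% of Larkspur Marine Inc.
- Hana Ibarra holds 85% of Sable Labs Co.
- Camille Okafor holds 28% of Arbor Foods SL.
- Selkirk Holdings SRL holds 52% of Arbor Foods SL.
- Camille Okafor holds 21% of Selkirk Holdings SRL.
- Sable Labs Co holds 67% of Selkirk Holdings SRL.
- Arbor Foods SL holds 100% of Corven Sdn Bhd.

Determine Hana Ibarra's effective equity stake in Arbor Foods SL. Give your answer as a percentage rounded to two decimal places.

34.63%

Hana reaches Arbor along 3 paths.
Via Sable: 85% × 5% = 4.25%.
Via Sable → Selkirk: 85% × 67% × 52% = 29.614%.
Via Sable → Larkspur: 85% × 10% × 9% = 0.765%.
Total: 4.25% + 29.614% + 0.765% = 34.629%.
Rounded: 34.63%.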